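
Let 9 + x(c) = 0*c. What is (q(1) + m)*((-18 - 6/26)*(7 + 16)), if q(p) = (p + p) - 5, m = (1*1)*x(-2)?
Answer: 65412/13 ≈ 5031.7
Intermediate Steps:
x(c) = -9 (x(c) = -9 + 0*c = -9 + 0 = -9)
m = -9 (m = (1*1)*(-9) = 1*(-9) = -9)
q(p) = -5 + 2*p (q(p) = 2*p - 5 = -5 + 2*p)
(q(1) + m)*((-18 - 6/26)*(7 + 16)) = ((-5 + 2*1) - 9)*((-18 - 6/26)*(7 + 16)) = ((-5 + 2) - 9)*((-18 - 6*1/26)*23) = (-3 - 9)*((-18 - 3/13)*23) = -(-2844)*23/13 = -12*(-5451/13) = 65412/13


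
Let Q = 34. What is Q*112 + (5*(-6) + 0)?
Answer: 3778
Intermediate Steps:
Q*112 + (5*(-6) + 0) = 34*112 + (5*(-6) + 0) = 3808 + (-30 + 0) = 3808 - 30 = 3778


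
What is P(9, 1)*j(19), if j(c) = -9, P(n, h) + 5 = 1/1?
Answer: 36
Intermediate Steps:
P(n, h) = -4 (P(n, h) = -5 + 1/1 = -5 + 1 = -4)
P(9, 1)*j(19) = -4*(-9) = 36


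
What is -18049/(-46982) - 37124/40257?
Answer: -1017561175/1891354374 ≈ -0.53801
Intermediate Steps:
-18049/(-46982) - 37124/40257 = -18049*(-1/46982) - 37124*1/40257 = 18049/46982 - 37124/40257 = -1017561175/1891354374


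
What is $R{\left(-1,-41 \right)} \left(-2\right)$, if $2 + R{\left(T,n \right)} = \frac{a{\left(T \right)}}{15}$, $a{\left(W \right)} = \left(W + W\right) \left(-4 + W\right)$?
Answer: $\frac{8}{3} \approx 2.6667$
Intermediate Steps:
$a{\left(W \right)} = 2 W \left(-4 + W\right)$
$R{\left(T,n \right)} = -2 + \frac{2 T \left(-4 + T\right)}{15}$
$R{\left(-1,-41 \right)} \left(-2\right) = \left(-2 + \frac{2}{15} \left(-1\right) \left(-4 - 1\right)\right) \left(-2\right) = \left(-2 + \frac{2}{15} \left(-1\right) \left(-5\right)\right) \left(-2\right) = \left(-2 + \frac{2}{3}\right) \left(-2\right) = \left(- \frac{4}{3}\right) \left(-2\right) = \frac{8}{3}$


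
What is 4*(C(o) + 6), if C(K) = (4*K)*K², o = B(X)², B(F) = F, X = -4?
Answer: 65560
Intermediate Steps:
o = 16 (o = (-4)² = 16)
C(K) = 4*K³
4*(C(o) + 6) = 4*(4*16³ + 6) = 4*(4*4096 + 6) = 4*(16384 + 6) = 4*16390 = 65560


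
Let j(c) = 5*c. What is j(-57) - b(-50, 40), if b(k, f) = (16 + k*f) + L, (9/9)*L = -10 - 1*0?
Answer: 1709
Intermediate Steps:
L = -10 (L = -10 - 1*0 = -10 + 0 = -10)
b(k, f) = 6 + f*k (b(k, f) = (16 + k*f) - 10 = (16 + f*k) - 10 = 6 + f*k)
j(-57) - b(-50, 40) = 5*(-57) - (6 + 40*(-50)) = -285 - (6 - 2000) = -285 - 1*(-1994) = -285 + 1994 = 1709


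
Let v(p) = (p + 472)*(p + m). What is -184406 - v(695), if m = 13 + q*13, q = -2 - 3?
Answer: -934787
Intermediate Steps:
q = -5
m = -52 (m = 13 - 5*13 = 13 - 65 = -52)
v(p) = (-52 + p)*(472 + p) (v(p) = (p + 472)*(p - 52) = (472 + p)*(-52 + p) = (-52 + p)*(472 + p))
-184406 - v(695) = -184406 - (-24544 + 695² + 420*695) = -184406 - (-24544 + 483025 + 291900) = -184406 - 1*750381 = -184406 - 750381 = -934787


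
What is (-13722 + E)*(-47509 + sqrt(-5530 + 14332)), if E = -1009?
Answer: 699855079 - 44193*sqrt(978) ≈ 6.9847e+8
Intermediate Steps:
(-13722 + E)*(-47509 + sqrt(-5530 + 14332)) = (-13722 - 1009)*(-47509 + sqrt(-5530 + 14332)) = -14731*(-47509 + sqrt(8802)) = -14731*(-47509 + 3*sqrt(978)) = 699855079 - 44193*sqrt(978)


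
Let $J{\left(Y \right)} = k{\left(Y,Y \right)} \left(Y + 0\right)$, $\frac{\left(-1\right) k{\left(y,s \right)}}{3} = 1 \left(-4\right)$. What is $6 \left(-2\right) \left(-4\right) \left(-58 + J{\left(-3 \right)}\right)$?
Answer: $-4512$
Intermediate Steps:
$k{\left(y,s \right)} = 12$ ($k{\left(y,s \right)} = - 3 \cdot 1 \left(-4\right) = \left(-3\right) \left(-4\right) = 12$)
$J{\left(Y \right)} = 12 Y$ ($J{\left(Y \right)} = 12 \left(Y + 0\right) = 12 Y$)
$6 \left(-2\right) \left(-4\right) \left(-58 + J{\left(-3 \right)}\right) = 6 \left(-2\right) \left(-4\right) \left(-58 + 12 \left(-3\right)\right) = \left(-12\right) \left(-4\right) \left(-58 - 36\right) = 48 \left(-94\right) = -4512$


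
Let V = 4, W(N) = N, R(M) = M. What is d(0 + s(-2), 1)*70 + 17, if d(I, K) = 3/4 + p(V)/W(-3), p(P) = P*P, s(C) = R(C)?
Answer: -1823/6 ≈ -303.83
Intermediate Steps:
s(C) = C
p(P) = P²
d(I, K) = -55/12 (d(I, K) = 3/4 + 4²/(-3) = 3*(¼) + 16*(-⅓) = ¾ - 16/3 = -55/12)
d(0 + s(-2), 1)*70 + 17 = -55/12*70 + 17 = -1925/6 + 17 = -1823/6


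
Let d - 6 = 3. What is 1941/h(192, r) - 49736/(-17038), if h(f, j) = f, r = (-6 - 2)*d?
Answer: 7103345/545216 ≈ 13.029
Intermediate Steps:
d = 9 (d = 6 + 3 = 9)
r = -72 (r = (-6 - 2)*9 = -8*9 = -72)
1941/h(192, r) - 49736/(-17038) = 1941/192 - 49736/(-17038) = 1941*(1/192) - 49736*(-1/17038) = 647/64 + 24868/8519 = 7103345/545216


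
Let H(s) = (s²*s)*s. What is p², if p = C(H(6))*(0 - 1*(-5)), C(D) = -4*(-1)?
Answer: 400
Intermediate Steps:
H(s) = s⁴ (H(s) = s³*s = s⁴)
C(D) = 4
p = 20 (p = 4*(0 - 1*(-5)) = 4*(0 + 5) = 4*5 = 20)
p² = 20² = 400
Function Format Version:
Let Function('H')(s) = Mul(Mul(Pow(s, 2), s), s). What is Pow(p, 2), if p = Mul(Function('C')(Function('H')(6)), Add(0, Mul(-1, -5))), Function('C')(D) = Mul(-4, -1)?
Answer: 400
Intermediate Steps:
Function('H')(s) = Pow(s, 4) (Function('H')(s) = Mul(Pow(s, 3), s) = Pow(s, 4))
Function('C')(D) = 4
p = 20 (p = Mul(4, Add(0, Mul(-1, -5))) = Mul(4, Add(0, 5)) = Mul(4, 5) = 20)
Pow(p, 2) = Pow(20, 2) = 400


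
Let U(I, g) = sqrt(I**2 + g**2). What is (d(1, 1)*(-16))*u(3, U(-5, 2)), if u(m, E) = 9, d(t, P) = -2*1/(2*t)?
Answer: 144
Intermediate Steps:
d(t, P) = -1/t
(d(1, 1)*(-16))*u(3, U(-5, 2)) = (-1/1*(-16))*9 = (-1*1*(-16))*9 = -1*(-16)*9 = 16*9 = 144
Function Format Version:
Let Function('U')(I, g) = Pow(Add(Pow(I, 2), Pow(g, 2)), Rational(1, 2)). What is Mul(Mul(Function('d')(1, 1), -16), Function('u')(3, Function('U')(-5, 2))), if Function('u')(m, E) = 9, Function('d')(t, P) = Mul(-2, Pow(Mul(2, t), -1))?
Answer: 144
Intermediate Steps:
Function('d')(t, P) = Mul(-1, Pow(t, -1)) (Function('d')(t, P) = Mul(-2, Mul(Rational(1, 2), Pow(t, -1))) = Mul(-1, Pow(t, -1)))
Mul(Mul(Function('d')(1, 1), -16), Function('u')(3, Function('U')(-5, 2))) = Mul(Mul(Mul(-1, Pow(1, -1)), -16), 9) = Mul(Mul(Mul(-1, 1), -16), 9) = Mul(Mul(-1, -16), 9) = Mul(16, 9) = 144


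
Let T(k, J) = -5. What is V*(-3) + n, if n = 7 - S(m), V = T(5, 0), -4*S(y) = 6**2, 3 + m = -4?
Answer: 31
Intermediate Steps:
m = -7 (m = -3 - 4 = -7)
S(y) = -9 (S(y) = -1/4*6**2 = -1/4*36 = -9)
V = -5
n = 16 (n = 7 - 1*(-9) = 7 + 9 = 16)
V*(-3) + n = -5*(-3) + 16 = 15 + 16 = 31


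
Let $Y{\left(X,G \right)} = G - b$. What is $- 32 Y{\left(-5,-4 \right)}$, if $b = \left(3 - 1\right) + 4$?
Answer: $320$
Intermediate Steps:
$b = 6$ ($b = 2 + 4 = 6$)
$Y{\left(X,G \right)} = -6 + G$ ($Y{\left(X,G \right)} = G - 6 = -6 + G$)
$- 32 Y{\left(-5,-4 \right)} = - 32 \left(-6 - 4\right) = \left(-32\right) \left(-10\right) = 320$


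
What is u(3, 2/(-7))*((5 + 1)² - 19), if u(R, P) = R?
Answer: 51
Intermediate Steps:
u(3, 2/(-7))*((5 + 1)² - 19) = 3*((5 + 1)² - 19) = 3*(6² - 19) = 3*(36 - 19) = 3*17 = 51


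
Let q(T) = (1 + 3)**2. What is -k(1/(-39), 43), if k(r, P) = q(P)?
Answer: -16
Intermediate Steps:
q(T) = 16 (q(T) = 4**2 = 16)
k(r, P) = 16
-k(1/(-39), 43) = -1*16 = -16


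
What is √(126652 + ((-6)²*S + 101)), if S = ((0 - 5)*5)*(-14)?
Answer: √139353 ≈ 373.30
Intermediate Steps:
S = 350 (S = -5*5*(-14) = -25*(-14) = 350)
√(126652 + ((-6)²*S + 101)) = √(126652 + ((-6)²*350 + 101)) = √(126652 + (36*350 + 101)) = √(126652 + (12600 + 101)) = √(126652 + 12701) = √139353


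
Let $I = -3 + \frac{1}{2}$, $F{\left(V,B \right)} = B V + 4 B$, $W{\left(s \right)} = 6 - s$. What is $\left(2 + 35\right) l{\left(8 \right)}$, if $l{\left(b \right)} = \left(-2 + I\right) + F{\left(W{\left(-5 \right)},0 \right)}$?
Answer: $- \frac{333}{2} \approx -166.5$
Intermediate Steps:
$F{\left(V,B \right)} = 4 B + B V$
$I = - \frac{5}{2}$ ($I = -3 + \frac{1}{2} = - \frac{5}{2} \approx -2.5$)
$l{\left(b \right)} = - \frac{9}{2}$ ($l{\left(b \right)} = \left(-2 - \frac{5}{2}\right) + 0 \left(4 + \left(6 - -5\right)\right) = - \frac{9}{2} + 0 \left(4 + \left(6 + 5\right)\right) = - \frac{9}{2} + 0 \left(4 + 11\right) = - \frac{9}{2} + 0 \cdot 15 = - \frac{9}{2} + 0 = - \frac{9}{2}$)
$\left(2 + 35\right) l{\left(8 \right)} = \left(2 + 35\right) \left(- \frac{9}{2}\right) = 37 \left(- \frac{9}{2}\right) = - \frac{333}{2}$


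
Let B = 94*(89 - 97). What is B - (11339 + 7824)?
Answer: -19915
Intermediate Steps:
B = -752 (B = 94*(-8) = -752)
B - (11339 + 7824) = -752 - (11339 + 7824) = -752 - 1*19163 = -752 - 19163 = -19915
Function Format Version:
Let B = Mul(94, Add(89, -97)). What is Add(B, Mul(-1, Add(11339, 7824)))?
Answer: -19915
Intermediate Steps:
B = -752 (B = Mul(94, -8) = -752)
Add(B, Mul(-1, Add(11339, 7824))) = Add(-752, Mul(-1, Add(11339, 7824))) = Add(-752, Mul(-1, 19163)) = Add(-752, -19163) = -19915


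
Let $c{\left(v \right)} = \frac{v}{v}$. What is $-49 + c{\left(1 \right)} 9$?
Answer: $-40$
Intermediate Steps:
$c{\left(v \right)} = 1$
$-49 + c{\left(1 \right)} 9 = -49 + 1 \cdot 9 = -49 + 9 = -40$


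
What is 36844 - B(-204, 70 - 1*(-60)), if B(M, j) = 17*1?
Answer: 36827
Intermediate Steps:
B(M, j) = 17
36844 - B(-204, 70 - 1*(-60)) = 36844 - 1*17 = 36844 - 17 = 36827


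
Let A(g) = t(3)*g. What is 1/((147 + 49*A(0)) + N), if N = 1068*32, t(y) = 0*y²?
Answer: 1/34323 ≈ 2.9135e-5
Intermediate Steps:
t(y) = 0
A(g) = 0 (A(g) = 0*g = 0)
N = 34176
1/((147 + 49*A(0)) + N) = 1/((147 + 49*0) + 34176) = 1/((147 + 0) + 34176) = 1/(147 + 34176) = 1/34323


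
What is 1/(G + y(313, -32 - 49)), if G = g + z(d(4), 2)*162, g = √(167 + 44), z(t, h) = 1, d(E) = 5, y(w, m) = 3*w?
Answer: 1101/1211990 - √211/1211990 ≈ 0.00089644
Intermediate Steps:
g = √211 ≈ 14.526
G = 162 + √211 (G = √211 + 1*162 = √211 + 162 = 162 + √211 ≈ 176.53)
1/(G + y(313, -32 - 49)) = 1/((162 + √211) + 3*313) = 1/((162 + √211) + 939) = 1/(1101 + √211)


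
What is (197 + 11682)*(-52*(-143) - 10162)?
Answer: -32382154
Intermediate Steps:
(197 + 11682)*(-52*(-143) - 10162) = 11879*(7436 - 10162) = 11879*(-2726) = -32382154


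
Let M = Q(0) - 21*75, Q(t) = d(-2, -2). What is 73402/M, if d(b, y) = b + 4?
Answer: -73402/1573 ≈ -46.664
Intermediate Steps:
d(b, y) = 4 + b
Q(t) = 2 (Q(t) = 4 - 2 = 2)
M = -1573 (M = 2 - 21*75 = 2 - 1575 = -1573)
73402/M = 73402/(-1573) = 73402*(-1/1573) = -73402/1573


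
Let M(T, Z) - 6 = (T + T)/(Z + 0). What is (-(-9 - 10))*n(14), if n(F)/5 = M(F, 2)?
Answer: 1900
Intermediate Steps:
M(T, Z) = 6 + 2*T/Z (M(T, Z) = 6 + (T + T)/(Z + 0) = 6 + (2*T)/Z = 6 + 2*T/Z)
n(F) = 30 + 5*F (n(F) = 5*(6 + 2*F/2) = 5*(6 + 2*F*(½)) = 5*(6 + F) = 30 + 5*F)
(-(-9 - 10))*n(14) = (-(-9 - 10))*(30 + 5*14) = (-1*(-19))*(30 + 70) = 19*100 = 1900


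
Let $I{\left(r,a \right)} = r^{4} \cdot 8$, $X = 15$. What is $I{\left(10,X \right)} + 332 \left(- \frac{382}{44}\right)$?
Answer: $\frac{848294}{11} \approx 77118.0$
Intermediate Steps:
$I{\left(r,a \right)} = 8 r^{4}$
$I{\left(10,X \right)} + 332 \left(- \frac{382}{44}\right) = 8 \cdot 10^{4} + 332 \left(- \frac{382}{44}\right) = 8 \cdot 10000 + 332 \left(\left(-382\right) \frac{1}{44}\right) = 80000 + 332 \left(- \frac{191}{22}\right) = 80000 - \frac{31706}{11} = \frac{848294}{11}$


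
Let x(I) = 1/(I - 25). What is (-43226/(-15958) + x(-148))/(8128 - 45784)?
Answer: -621845/8663183292 ≈ -7.1780e-5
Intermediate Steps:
x(I) = 1/(-25 + I)
(-43226/(-15958) + x(-148))/(8128 - 45784) = (-43226/(-15958) + 1/(-25 - 148))/(8128 - 45784) = (-43226*(-1/15958) + 1/(-173))/(-37656) = (21613/7979 - 1/173)*(-1/37656) = (3731070/1380367)*(-1/37656) = -621845/8663183292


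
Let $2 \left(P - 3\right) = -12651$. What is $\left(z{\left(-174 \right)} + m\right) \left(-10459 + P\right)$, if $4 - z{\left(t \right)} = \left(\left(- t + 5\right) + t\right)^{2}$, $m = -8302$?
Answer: $\frac{279344849}{2} \approx 1.3967 \cdot 10^{8}$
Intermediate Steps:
$P = - \frac{12645}{2}$ ($P = 3 + \frac{1}{2} \left(-12651\right) = 3 - \frac{12651}{2} = - \frac{12645}{2} \approx -6322.5$)
$z{\left(t \right)} = -21$ ($z{\left(t \right)} = 4 - \left(\left(- t + 5\right) + t\right)^{2} = 4 - \left(\left(5 - t\right) + t\right)^{2} = 4 - 5^{2} = 4 - 25 = -21$)
$\left(z{\left(-174 \right)} + m\right) \left(-10459 + P\right) = \left(-21 - 8302\right) \left(-10459 - \frac{12645}{2}\right) = \left(-8323\right) \left(- \frac{33563}{2}\right) = \frac{279344849}{2}$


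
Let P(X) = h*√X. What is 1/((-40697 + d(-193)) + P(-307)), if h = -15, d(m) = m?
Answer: I/(15*(√307 - 2726*I)) ≈ -2.4455e-5 + 1.5718e-7*I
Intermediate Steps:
P(X) = -15*√X
1/((-40697 + d(-193)) + P(-307)) = 1/((-40697 - 193) - 15*I*√307) = 1/(-40890 - 15*I*√307)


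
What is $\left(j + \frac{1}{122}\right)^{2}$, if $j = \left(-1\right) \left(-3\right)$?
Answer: $\frac{134689}{14884} \approx 9.0492$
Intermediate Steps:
$j = 3$
$\left(j + \frac{1}{122}\right)^{2} = \left(3 + \frac{1}{122}\right)^{2} = \left(\frac{367}{122}\right)^{2} = \frac{134689}{14884}$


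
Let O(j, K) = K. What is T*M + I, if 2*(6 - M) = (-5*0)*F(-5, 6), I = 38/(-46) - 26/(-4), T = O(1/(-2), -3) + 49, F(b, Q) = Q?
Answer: 12957/46 ≈ 281.67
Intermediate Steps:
T = 46 (T = -3 + 49 = 46)
I = 261/46 (I = 38*(-1/46) - 26*(-¼) = -19/23 + 13/2 = 261/46 ≈ 5.6739)
M = 6 (M = 6 - (-5*0)*6/2 = 6 - 0*6 = 6 - ½*0 = 6 + 0 = 6)
T*M + I = 46*6 + 261/46 = 276 + 261/46 = 12957/46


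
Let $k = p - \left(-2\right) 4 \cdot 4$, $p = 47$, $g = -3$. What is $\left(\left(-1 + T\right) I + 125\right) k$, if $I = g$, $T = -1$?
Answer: $10349$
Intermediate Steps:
$I = -3$
$k = 79$ ($k = 47 - \left(-2\right) 4 \cdot 4 = 47 - \left(-8\right) 4 = 47 - -32 = 47 + 32 = 79$)
$\left(\left(-1 + T\right) I + 125\right) k = \left(\left(-1 - 1\right) \left(-3\right) + 125\right) 79 = \left(\left(-2\right) \left(-3\right) + 125\right) 79 = \left(6 + 125\right) 79 = 131 \cdot 79 = 10349$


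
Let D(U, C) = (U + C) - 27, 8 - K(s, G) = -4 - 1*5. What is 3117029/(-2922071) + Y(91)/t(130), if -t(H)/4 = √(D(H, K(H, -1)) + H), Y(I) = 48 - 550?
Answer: -3117029/2922071 + 251*√10/100 ≈ 6.8706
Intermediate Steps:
K(s, G) = 17 (K(s, G) = 8 - (-4 - 1*5) = 8 - (-4 - 5) = 8 - 1*(-9) = 8 + 9 = 17)
Y(I) = -502
D(U, C) = -27 + C + U (D(U, C) = (C + U) - 27 = -27 + C + U)
t(H) = -4*√(-10 + 2*H) (t(H) = -4*√((-27 + 17 + H) + H) = -4*√((-10 + H) + H) = -4*√(-10 + 2*H))
3117029/(-2922071) + Y(91)/t(130) = 3117029/(-2922071) - 502*(-1/(4*√(-10 + 2*130))) = 3117029*(-1/2922071) - 502*(-1/(4*√(-10 + 260))) = -3117029/2922071 - 502*(-√10/200) = -3117029/2922071 - (-251)*√10/100 = -3117029/2922071 + 251*√10/100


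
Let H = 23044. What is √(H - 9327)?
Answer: √13717 ≈ 117.12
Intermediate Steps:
√(H - 9327) = √(23044 - 9327) = √13717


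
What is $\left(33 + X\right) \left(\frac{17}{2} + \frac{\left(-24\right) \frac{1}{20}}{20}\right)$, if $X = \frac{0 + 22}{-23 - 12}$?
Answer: $\frac{239063}{875} \approx 273.21$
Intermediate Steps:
$X = - \frac{22}{35}$ ($X = \frac{22}{-35} = 22 \left(- \frac{1}{35}\right) = - \frac{22}{35} \approx -0.62857$)
$\left(33 + X\right) \left(\frac{17}{2} + \frac{\left(-24\right) \frac{1}{20}}{20}\right) = \left(33 - \frac{22}{35}\right) \left(\frac{17}{2} + \frac{\left(-24\right) \frac{1}{20}}{20}\right) = \frac{1133 \left(17 \cdot \frac{1}{2} + \left(-24\right) \frac{1}{20} \cdot \frac{1}{20}\right)}{35} = \frac{1133 \left(\frac{17}{2} - \frac{3}{50}\right)}{35} = \frac{1133}{35} \cdot \frac{211}{25} = \frac{239063}{875}$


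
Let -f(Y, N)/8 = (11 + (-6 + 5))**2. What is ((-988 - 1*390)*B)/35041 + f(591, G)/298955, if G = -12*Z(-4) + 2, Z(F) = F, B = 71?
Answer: -5855438418/2095136431 ≈ -2.7948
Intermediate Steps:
G = 50 (G = -12*(-4) + 2 = 48 + 2 = 50)
f(Y, N) = -800 (f(Y, N) = -8*(11 + (-6 + 5))**2 = -8*(11 - 1)**2 = -8*10**2 = -8*100 = -800)
((-988 - 1*390)*B)/35041 + f(591, G)/298955 = ((-988 - 1*390)*71)/35041 - 800/298955 = ((-988 - 390)*71)*(1/35041) - 800*1/298955 = -1378*71*(1/35041) - 160/59791 = -97838*1/35041 - 160/59791 = -97838/35041 - 160/59791 = -5855438418/2095136431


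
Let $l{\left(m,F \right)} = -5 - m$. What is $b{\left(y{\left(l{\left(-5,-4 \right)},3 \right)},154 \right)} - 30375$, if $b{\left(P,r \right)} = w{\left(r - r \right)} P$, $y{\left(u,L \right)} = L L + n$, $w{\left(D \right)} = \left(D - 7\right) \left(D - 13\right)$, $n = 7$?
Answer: $-28919$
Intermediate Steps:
$w{\left(D \right)} = \left(-13 + D\right) \left(-7 + D\right)$ ($w{\left(D \right)} = \left(-7 + D\right) \left(-13 + D\right) = \left(-13 + D\right) \left(-7 + D\right)$)
$y{\left(u,L \right)} = 7 + L^{2}$ ($y{\left(u,L \right)} = L L + 7 = L^{2} + 7 = 7 + L^{2}$)
$b{\left(P,r \right)} = 91 P$ ($b{\left(P,r \right)} = \left(91 + \left(r - r\right)^{2} - 20 \left(r - r\right)\right) P = \left(91 + 0^{2} - 0\right) P = \left(91 + 0 + 0\right) P = 91 P$)
$b{\left(y{\left(l{\left(-5,-4 \right)},3 \right)},154 \right)} - 30375 = 91 \left(7 + 3^{2}\right) - 30375 = 91 \left(7 + 9\right) - 30375 = 91 \cdot 16 - 30375 = 1456 - 30375 = -28919$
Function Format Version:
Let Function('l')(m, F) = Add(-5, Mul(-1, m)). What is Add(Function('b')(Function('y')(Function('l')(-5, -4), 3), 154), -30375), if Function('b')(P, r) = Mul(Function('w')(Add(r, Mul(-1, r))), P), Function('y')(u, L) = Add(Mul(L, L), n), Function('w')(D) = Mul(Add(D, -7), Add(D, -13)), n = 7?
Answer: -28919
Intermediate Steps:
Function('w')(D) = Mul(Add(-13, D), Add(-7, D)) (Function('w')(D) = Mul(Add(-7, D), Add(-13, D)) = Mul(Add(-13, D), Add(-7, D)))
Function('y')(u, L) = Add(7, Pow(L, 2)) (Function('y')(u, L) = Add(Mul(L, L), 7) = Add(Pow(L, 2), 7) = Add(7, Pow(L, 2)))
Function('b')(P, r) = Mul(91, P) (Function('b')(P, r) = Mul(Add(91, Pow(Add(r, Mul(-1, r)), 2), Mul(-20, Add(r, Mul(-1, r)))), P) = Mul(Add(91, Pow(0, 2), Mul(-20, 0)), P) = Mul(Add(91, 0, 0), P) = Mul(91, P))
Add(Function('b')(Function('y')(Function('l')(-5, -4), 3), 154), -30375) = Add(Mul(91, Add(7, Pow(3, 2))), -30375) = Add(Mul(91, Add(7, 9)), -30375) = Add(Mul(91, 16), -30375) = Add(1456, -30375) = -28919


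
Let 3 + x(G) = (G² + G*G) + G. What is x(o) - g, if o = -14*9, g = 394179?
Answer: -362556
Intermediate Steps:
o = -126
x(G) = -3 + G + 2*G² (x(G) = -3 + ((G² + G*G) + G) = -3 + ((G² + G²) + G) = -3 + (2*G² + G) = -3 + (G + 2*G²) = -3 + G + 2*G²)
x(o) - g = (-3 - 126 + 2*(-126)²) - 1*394179 = (-3 - 126 + 2*15876) - 394179 = (-3 - 126 + 31752) - 394179 = 31623 - 394179 = -362556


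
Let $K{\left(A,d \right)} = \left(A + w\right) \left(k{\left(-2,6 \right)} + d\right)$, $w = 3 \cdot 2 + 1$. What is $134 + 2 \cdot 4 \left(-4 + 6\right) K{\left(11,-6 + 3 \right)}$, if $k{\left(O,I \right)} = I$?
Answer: $998$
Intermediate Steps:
$w = 7$ ($w = 6 + 1 = 7$)
$K{\left(A,d \right)} = \left(6 + d\right) \left(7 + A\right)$ ($K{\left(A,d \right)} = \left(A + 7\right) \left(6 + d\right) = \left(7 + A\right) \left(6 + d\right) = \left(6 + d\right) \left(7 + A\right)$)
$134 + 2 \cdot 4 \left(-4 + 6\right) K{\left(11,-6 + 3 \right)} = 134 + 2 \cdot 4 \left(-4 + 6\right) \left(42 + 6 \cdot 11 + 7 \left(-6 + 3\right) + 11 \left(-6 + 3\right)\right) = 134 + 8 \cdot 2 \left(42 + 66 + 7 \left(-3\right) + 11 \left(-3\right)\right) = 134 + 16 \left(42 + 66 - 21 - 33\right) = 134 + 16 \cdot 54 = 134 + 864 = 998$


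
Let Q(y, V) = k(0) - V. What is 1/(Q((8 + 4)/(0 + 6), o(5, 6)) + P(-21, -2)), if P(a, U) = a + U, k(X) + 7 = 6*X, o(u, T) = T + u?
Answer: -1/41 ≈ -0.024390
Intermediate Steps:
k(X) = -7 + 6*X
P(a, U) = U + a
Q(y, V) = -7 - V (Q(y, V) = (-7 + 6*0) - V = (-7 + 0) - V = -7 - V)
1/(Q((8 + 4)/(0 + 6), o(5, 6)) + P(-21, -2)) = 1/((-7 - (6 + 5)) + (-2 - 21)) = 1/((-7 - 1*11) - 23) = 1/((-7 - 11) - 23) = 1/(-18 - 23) = 1/(-41) = -1/41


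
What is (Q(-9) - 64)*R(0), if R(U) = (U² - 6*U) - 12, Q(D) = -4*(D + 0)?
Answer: 336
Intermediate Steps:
Q(D) = -4*D
R(U) = -12 + U² - 6*U
(Q(-9) - 64)*R(0) = (-4*(-9) - 64)*(-12 + 0² - 6*0) = (36 - 64)*(-12 + 0 + 0) = -28*(-12) = 336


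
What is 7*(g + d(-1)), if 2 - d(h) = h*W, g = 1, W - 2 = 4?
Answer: 63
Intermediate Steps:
W = 6 (W = 2 + 4 = 6)
d(h) = 2 - 6*h (d(h) = 2 - h*6 = 2 - 6*h)
7*(g + d(-1)) = 7*(1 + (2 - 6*(-1))) = 7*(1 + (2 + 6)) = 7*(1 + 8) = 7*9 = 63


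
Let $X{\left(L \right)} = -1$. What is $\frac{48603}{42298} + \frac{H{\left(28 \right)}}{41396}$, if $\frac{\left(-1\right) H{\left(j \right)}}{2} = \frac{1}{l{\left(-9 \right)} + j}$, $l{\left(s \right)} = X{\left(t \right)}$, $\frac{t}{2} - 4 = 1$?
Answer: $\frac{6790387460}{5909517027} \approx 1.1491$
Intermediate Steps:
$t = 10$ ($t = 8 + 2 \cdot 1 = 8 + 2 = 10$)
$l{\left(s \right)} = -1$
$H{\left(j \right)} = - \frac{2}{-1 + j}$
$\frac{48603}{42298} + \frac{H{\left(28 \right)}}{41396} = \frac{48603}{42298} + \frac{\left(-2\right) \frac{1}{-1 + 28}}{41396} = 48603 \cdot \frac{1}{42298} + - \frac{2}{27} \cdot \frac{1}{41396} = \frac{48603}{42298} + \left(-2\right) \frac{1}{27} \cdot \frac{1}{41396} = \frac{48603}{42298} - \frac{1}{558846} = \frac{6790387460}{5909517027}$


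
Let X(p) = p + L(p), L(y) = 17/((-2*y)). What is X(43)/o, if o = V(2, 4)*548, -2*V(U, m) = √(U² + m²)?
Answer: -3681*√5/235640 ≈ -0.034930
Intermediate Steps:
V(U, m) = -√(U² + m²)/2
L(y) = -17/(2*y) (L(y) = 17*(-1/(2*y)) = -17/(2*y))
o = -548*√5 (o = -√(2² + 4²)/2*548 = -√(4 + 16)/2*548 = -√5*548 = -548*√5 ≈ -1225.4)
X(p) = p - 17/(2*p)
X(43)/o = (43 - 17/2/43)/((-548*√5)) = (43 - 17/2*1/43)*(-√5/2740) = (43 - 17/86)*(-√5/2740) = 3681*(-√5/2740)/86 = -3681*√5/235640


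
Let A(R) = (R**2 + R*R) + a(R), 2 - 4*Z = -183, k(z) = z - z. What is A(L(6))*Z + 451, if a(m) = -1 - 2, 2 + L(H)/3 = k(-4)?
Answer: 14569/4 ≈ 3642.3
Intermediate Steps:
k(z) = 0
L(H) = -6 (L(H) = -6 + 3*0 = -6 + 0 = -6)
Z = 185/4 (Z = 1/2 - 1/4*(-183) = 1/2 + 183/4 = 185/4 ≈ 46.250)
a(m) = -3
A(R) = -3 + 2*R**2 (A(R) = (R**2 + R*R) - 3 = (R**2 + R**2) - 3 = 2*R**2 - 3 = -3 + 2*R**2)
A(L(6))*Z + 451 = (-3 + 2*(-6)**2)*(185/4) + 451 = (-3 + 2*36)*(185/4) + 451 = (-3 + 72)*(185/4) + 451 = 69*(185/4) + 451 = 12765/4 + 451 = 14569/4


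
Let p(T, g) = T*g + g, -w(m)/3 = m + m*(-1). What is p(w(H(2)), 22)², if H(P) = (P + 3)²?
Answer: 484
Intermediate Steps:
H(P) = (3 + P)²
w(m) = 0 (w(m) = -3*(m + m*(-1)) = -3*(m - m) = -3*0 = 0)
p(T, g) = g + T*g
p(w(H(2)), 22)² = (22*(1 + 0))² = (22*1)² = 22² = 484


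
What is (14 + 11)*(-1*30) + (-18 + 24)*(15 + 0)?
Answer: -660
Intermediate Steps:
(14 + 11)*(-1*30) + (-18 + 24)*(15 + 0) = 25*(-30) + 6*15 = -750 + 90 = -660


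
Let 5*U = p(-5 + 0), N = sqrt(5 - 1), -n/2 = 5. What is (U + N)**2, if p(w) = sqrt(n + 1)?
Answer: 91/25 + 12*I/5 ≈ 3.64 + 2.4*I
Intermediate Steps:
n = -10 (n = -2*5 = -10)
N = 2 (N = sqrt(4) = 2)
p(w) = 3*I (p(w) = sqrt(-10 + 1) = sqrt(-9) = 3*I)
U = 3*I/5 (U = (3*I)/5 = 3*I/5 ≈ 0.6*I)
(U + N)**2 = (3*I/5 + 2)**2 = (2 + 3*I/5)**2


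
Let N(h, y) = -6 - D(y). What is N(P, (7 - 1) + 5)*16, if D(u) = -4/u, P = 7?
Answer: -992/11 ≈ -90.182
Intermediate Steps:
N(h, y) = -6 + 4/y (N(h, y) = -6 - (-4)/y = -6 + 4/y)
N(P, (7 - 1) + 5)*16 = (-6 + 4/((7 - 1) + 5))*16 = (-6 + 4/(6 + 5))*16 = (-6 + 4/11)*16 = -62/11*16 = -992/11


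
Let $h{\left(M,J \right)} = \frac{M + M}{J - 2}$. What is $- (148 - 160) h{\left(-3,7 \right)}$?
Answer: $- \frac{72}{5} \approx -14.4$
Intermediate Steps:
$h{\left(M,J \right)} = \frac{2 M}{-2 + J}$
$- (148 - 160) h{\left(-3,7 \right)} = - (148 - 160) 2 \left(-3\right) \frac{1}{-2 + 7} = \left(-1\right) \left(-12\right) 2 \left(-3\right) \frac{1}{5} = 12 \cdot 2 \left(-3\right) \frac{1}{5} = 12 \left(- \frac{6}{5}\right) = - \frac{72}{5}$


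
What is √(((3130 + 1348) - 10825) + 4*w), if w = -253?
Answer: I*√7359 ≈ 85.785*I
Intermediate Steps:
√(((3130 + 1348) - 10825) + 4*w) = √(((3130 + 1348) - 10825) + 4*(-253)) = √((4478 - 10825) - 1012) = √(-6347 - 1012) = √(-7359) = I*√7359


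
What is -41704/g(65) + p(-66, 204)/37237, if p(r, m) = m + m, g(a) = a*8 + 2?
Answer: -776359436/9718857 ≈ -79.882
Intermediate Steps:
g(a) = 2 + 8*a (g(a) = 8*a + 2 = 2 + 8*a)
p(r, m) = 2*m
-41704/g(65) + p(-66, 204)/37237 = -41704/(2 + 8*65) + (2*204)/37237 = -41704/(2 + 520) + 408*(1/37237) = -41704/522 + 408/37237 = -41704*1/522 + 408/37237 = -20852/261 + 408/37237 = -776359436/9718857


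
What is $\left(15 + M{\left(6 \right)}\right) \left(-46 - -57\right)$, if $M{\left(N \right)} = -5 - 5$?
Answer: $55$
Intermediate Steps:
$M{\left(N \right)} = -10$ ($M{\left(N \right)} = -5 - 5 = -10$)
$\left(15 + M{\left(6 \right)}\right) \left(-46 - -57\right) = \left(15 - 10\right) \left(-46 - -57\right) = 5 \left(-46 + 57\right) = 5 \cdot 11 = 55$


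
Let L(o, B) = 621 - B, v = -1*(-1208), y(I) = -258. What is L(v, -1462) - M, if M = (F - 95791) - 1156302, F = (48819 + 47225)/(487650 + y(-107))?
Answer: 152818813237/121848 ≈ 1.2542e+6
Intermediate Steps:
F = 24011/121848 (F = (48819 + 47225)/(487650 - 258) = 96044/487392 = 96044*(1/487392) = 24011/121848 ≈ 0.19706)
v = 1208
M = -152565003853/121848 (M = (24011/121848 - 95791) - 1156302 = -11671917757/121848 - 1156302 = -152565003853/121848 ≈ -1.2521e+6)
L(v, -1462) - M = (621 - 1*(-1462)) - 1*(-152565003853/121848) = (621 + 1462) + 152565003853/121848 = 2083 + 152565003853/121848 = 152818813237/121848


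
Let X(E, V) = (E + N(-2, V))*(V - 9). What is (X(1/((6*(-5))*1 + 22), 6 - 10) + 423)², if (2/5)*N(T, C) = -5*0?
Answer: 11539609/64 ≈ 1.8031e+5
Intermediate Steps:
N(T, C) = 0 (N(T, C) = 5*(-5*0)/2 = (5/2)*0 = 0)
X(E, V) = E*(-9 + V) (X(E, V) = (E + 0)*(V - 9) = E*(-9 + V))
(X(1/((6*(-5))*1 + 22), 6 - 10) + 423)² = ((-9 + (6 - 10))/((6*(-5))*1 + 22) + 423)² = ((-9 - 4)/(-30*1 + 22) + 423)² = (-13/(-30 + 22) + 423)² = (-13/(-8) + 423)² = (-⅛*(-13) + 423)² = (13/8 + 423)² = (3397/8)² = 11539609/64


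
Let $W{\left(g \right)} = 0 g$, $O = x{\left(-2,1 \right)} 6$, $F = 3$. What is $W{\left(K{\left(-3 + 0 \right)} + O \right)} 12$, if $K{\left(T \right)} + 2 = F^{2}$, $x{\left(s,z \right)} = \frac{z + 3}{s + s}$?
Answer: $0$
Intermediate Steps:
$x{\left(s,z \right)} = \frac{3 + z}{2 s}$
$K{\left(T \right)} = 7$ ($K{\left(T \right)} = -2 + 3^{2} = -2 + 9 = 7$)
$O = -6$ ($O = \frac{3 + 1}{2 \left(-2\right)} 6 = \frac{1}{2} \left(- \frac{1}{2}\right) 4 \cdot 6 = \left(-1\right) 6 = -6$)
$W{\left(g \right)} = 0$
$W{\left(K{\left(-3 + 0 \right)} + O \right)} 12 = 0 \cdot 12 = 0$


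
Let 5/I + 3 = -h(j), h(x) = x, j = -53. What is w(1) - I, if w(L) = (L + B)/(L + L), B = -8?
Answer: -18/5 ≈ -3.6000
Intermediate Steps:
w(L) = (-8 + L)/(2*L) (w(L) = (L - 8)/(L + L) = (-8 + L)/((2*L)) = (-8 + L)*(1/(2*L)) = (-8 + L)/(2*L))
I = 1/10 (I = 5/(-3 - 1*(-53)) = 5/(-3 + 53) = 5/50 = 5*(1/50) = 1/10 ≈ 0.10000)
w(1) - I = (1/2)*(-8 + 1)/1 - 1*1/10 = (1/2)*1*(-7) - 1/10 = -7/2 - 1/10 = -18/5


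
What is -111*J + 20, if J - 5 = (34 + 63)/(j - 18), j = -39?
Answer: -6576/19 ≈ -346.11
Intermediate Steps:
J = 188/57 (J = 5 + (34 + 63)/(-39 - 18) = 5 + 97/(-57) = 5 + 97*(-1/57) = 5 - 97/57 = 188/57 ≈ 3.2982)
-111*J + 20 = -111*188/57 + 20 = -6956/19 + 20 = -6576/19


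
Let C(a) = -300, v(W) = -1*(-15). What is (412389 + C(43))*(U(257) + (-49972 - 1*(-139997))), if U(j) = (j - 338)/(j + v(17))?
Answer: 10090707545991/272 ≈ 3.7098e+10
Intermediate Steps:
v(W) = 15
U(j) = (-338 + j)/(15 + j) (U(j) = (j - 338)/(j + 15) = (-338 + j)/(15 + j))
(412389 + C(43))*(U(257) + (-49972 - 1*(-139997))) = (412389 - 300)*((-338 + 257)/(15 + 257) + (-49972 - 1*(-139997))) = 412089*(-81/272 + (-49972 + 139997)) = 412089*((1/272)*(-81) + 90025) = 412089*(-81/272 + 90025) = 412089*(24486719/272) = 10090707545991/272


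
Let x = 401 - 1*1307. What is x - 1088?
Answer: -1994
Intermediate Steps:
x = -906 (x = 401 - 1307 = -906)
x - 1088 = -906 - 1088 = -1994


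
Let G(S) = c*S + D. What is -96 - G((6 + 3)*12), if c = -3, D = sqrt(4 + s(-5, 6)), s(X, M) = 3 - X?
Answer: 228 - 2*sqrt(3) ≈ 224.54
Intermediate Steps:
D = 2*sqrt(3) (D = sqrt(4 + (3 - 1*(-5))) = sqrt(4 + (3 + 5)) = sqrt(4 + 8) = sqrt(12) = 2*sqrt(3) ≈ 3.4641)
G(S) = -3*S + 2*sqrt(3)
-96 - G((6 + 3)*12) = -96 - (-3*(6 + 3)*12 + 2*sqrt(3)) = -96 - (-27*12 + 2*sqrt(3)) = -96 - (-3*108 + 2*sqrt(3)) = -96 - (-324 + 2*sqrt(3)) = -96 + (324 - 2*sqrt(3)) = 228 - 2*sqrt(3)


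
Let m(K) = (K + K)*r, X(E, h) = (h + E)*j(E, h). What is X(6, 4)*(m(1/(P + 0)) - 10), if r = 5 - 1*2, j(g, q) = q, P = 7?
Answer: -2560/7 ≈ -365.71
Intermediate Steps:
X(E, h) = h*(E + h) (X(E, h) = (h + E)*h = (E + h)*h = h*(E + h))
r = 3 (r = 5 - 2 = 3)
m(K) = 6*K (m(K) = (K + K)*3 = (2*K)*3 = 6*K)
X(6, 4)*(m(1/(P + 0)) - 10) = (4*(6 + 4))*(6/(7 + 0) - 10) = (4*10)*(6/7 - 10) = 40*(6*(⅐) - 10) = 40*(6/7 - 10) = 40*(-64/7) = -2560/7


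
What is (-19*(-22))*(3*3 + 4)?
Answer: 5434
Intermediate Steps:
(-19*(-22))*(3*3 + 4) = 418*(9 + 4) = 418*13 = 5434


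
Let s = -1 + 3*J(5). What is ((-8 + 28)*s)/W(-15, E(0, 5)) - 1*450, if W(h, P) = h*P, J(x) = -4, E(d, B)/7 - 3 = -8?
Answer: -47302/105 ≈ -450.50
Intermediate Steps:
E(d, B) = -35 (E(d, B) = 21 + 7*(-8) = 21 - 56 = -35)
W(h, P) = P*h
s = -13 (s = -1 + 3*(-4) = -1 - 12 = -13)
((-8 + 28)*s)/W(-15, E(0, 5)) - 1*450 = ((-8 + 28)*(-13))/((-35*(-15))) - 1*450 = (20*(-13))/525 - 450 = -260*1/525 - 450 = -52/105 - 450 = -47302/105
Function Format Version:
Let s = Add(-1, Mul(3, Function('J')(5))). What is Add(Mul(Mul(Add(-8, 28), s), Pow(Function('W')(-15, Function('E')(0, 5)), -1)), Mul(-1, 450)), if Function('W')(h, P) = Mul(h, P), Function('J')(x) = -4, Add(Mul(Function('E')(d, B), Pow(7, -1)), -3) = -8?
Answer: Rational(-47302, 105) ≈ -450.50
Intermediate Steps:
Function('E')(d, B) = -35 (Function('E')(d, B) = Add(21, Mul(7, -8)) = Add(21, -56) = -35)
Function('W')(h, P) = Mul(P, h)
s = -13 (s = Add(-1, Mul(3, -4)) = Add(-1, -12) = -13)
Add(Mul(Mul(Add(-8, 28), s), Pow(Function('W')(-15, Function('E')(0, 5)), -1)), Mul(-1, 450)) = Add(Mul(Mul(Add(-8, 28), -13), Pow(Mul(-35, -15), -1)), Mul(-1, 450)) = Add(Mul(Mul(20, -13), Pow(525, -1)), -450) = Add(Mul(-260, Rational(1, 525)), -450) = Add(Rational(-52, 105), -450) = Rational(-47302, 105)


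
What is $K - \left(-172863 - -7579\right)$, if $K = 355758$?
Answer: $521042$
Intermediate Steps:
$K - \left(-172863 - -7579\right) = 355758 - \left(-172863 - -7579\right) = 355758 - \left(-172863 + 7579\right) = 355758 - -165284 = 355758 + 165284 = 521042$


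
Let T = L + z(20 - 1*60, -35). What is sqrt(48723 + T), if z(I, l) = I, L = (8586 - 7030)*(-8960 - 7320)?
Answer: I*sqrt(25282997) ≈ 5028.2*I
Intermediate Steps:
L = -25331680 (L = 1556*(-16280) = -25331680)
T = -25331720 (T = -25331680 + (20 - 1*60) = -25331680 + (20 - 60) = -25331680 - 40 = -25331720)
sqrt(48723 + T) = sqrt(48723 - 25331720) = sqrt(-25282997) = I*sqrt(25282997)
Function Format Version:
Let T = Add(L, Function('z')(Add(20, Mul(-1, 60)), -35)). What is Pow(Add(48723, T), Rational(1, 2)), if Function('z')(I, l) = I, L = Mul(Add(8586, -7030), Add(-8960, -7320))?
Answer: Mul(I, Pow(25282997, Rational(1, 2))) ≈ Mul(5028.2, I)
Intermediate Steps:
L = -25331680 (L = Mul(1556, -16280) = -25331680)
T = -25331720 (T = Add(-25331680, Add(20, Mul(-1, 60))) = Add(-25331680, Add(20, -60)) = Add(-25331680, -40) = -25331720)
Pow(Add(48723, T), Rational(1, 2)) = Pow(Add(48723, -25331720), Rational(1, 2)) = Pow(-25282997, Rational(1, 2)) = Mul(I, Pow(25282997, Rational(1, 2)))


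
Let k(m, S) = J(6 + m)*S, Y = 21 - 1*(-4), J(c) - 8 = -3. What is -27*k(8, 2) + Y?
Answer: -245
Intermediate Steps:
J(c) = 5 (J(c) = 8 - 3 = 5)
Y = 25 (Y = 21 + 4 = 25)
k(m, S) = 5*S
-27*k(8, 2) + Y = -135*2 + 25 = -27*10 + 25 = -270 + 25 = -245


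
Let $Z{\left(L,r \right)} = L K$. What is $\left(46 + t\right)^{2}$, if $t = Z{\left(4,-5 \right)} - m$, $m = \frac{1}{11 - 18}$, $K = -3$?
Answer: $\frac{57121}{49} \approx 1165.7$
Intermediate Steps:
$Z{\left(L,r \right)} = - 3 L$ ($Z{\left(L,r \right)} = L \left(-3\right) = - 3 L$)
$m = - \frac{1}{7}$ ($m = \frac{1}{-7} = - \frac{1}{7} \approx -0.14286$)
$t = - \frac{83}{7}$ ($t = \left(-3\right) 4 - - \frac{1}{7} = -12 + \frac{1}{7} = - \frac{83}{7} \approx -11.857$)
$\left(46 + t\right)^{2} = \left(46 - \frac{83}{7}\right)^{2} = \left(\frac{239}{7}\right)^{2} = \frac{57121}{49}$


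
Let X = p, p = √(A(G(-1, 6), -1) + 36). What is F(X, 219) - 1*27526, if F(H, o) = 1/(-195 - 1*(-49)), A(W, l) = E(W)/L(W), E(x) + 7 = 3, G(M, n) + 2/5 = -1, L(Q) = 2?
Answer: -4018797/146 ≈ -27526.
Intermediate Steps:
G(M, n) = -7/5 (G(M, n) = -⅖ - 1 = -7/5)
E(x) = -4 (E(x) = -7 + 3 = -4)
A(W, l) = -2 (A(W, l) = -4/2 = -4*½ = -2)
p = √34 (p = √(-2 + 36) = √34 ≈ 5.8309)
X = √34 ≈ 5.8309
F(H, o) = -1/146 (F(H, o) = 1/(-195 + 49) = 1/(-146) = -1/146)
F(X, 219) - 1*27526 = -1/146 - 1*27526 = -1/146 - 27526 = -4018797/146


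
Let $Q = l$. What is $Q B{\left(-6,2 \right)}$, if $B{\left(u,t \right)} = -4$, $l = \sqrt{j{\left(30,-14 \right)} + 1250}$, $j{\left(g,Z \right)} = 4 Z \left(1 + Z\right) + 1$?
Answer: $- 4 \sqrt{1979} \approx -177.94$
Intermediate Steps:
$j{\left(g,Z \right)} = 1 + 4 Z \left(1 + Z\right)$ ($j{\left(g,Z \right)} = 4 Z \left(1 + Z\right) + 1 = 1 + 4 Z \left(1 + Z\right)$)
$l = \sqrt{1979}$ ($l = \sqrt{\left(1 + 4 \left(-14\right) + 4 \left(-14\right)^{2}\right) + 1250} = \sqrt{\left(1 - 56 + 4 \cdot 196\right) + 1250} = \sqrt{\left(1 - 56 + 784\right) + 1250} = \sqrt{729 + 1250} = \sqrt{1979} \approx 44.486$)
$Q = \sqrt{1979} \approx 44.486$
$Q B{\left(-6,2 \right)} = \sqrt{1979} \left(-4\right) = - 4 \sqrt{1979}$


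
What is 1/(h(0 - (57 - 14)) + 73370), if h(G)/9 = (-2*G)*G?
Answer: 1/40088 ≈ 2.4945e-5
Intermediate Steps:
h(G) = -18*G**2 (h(G) = 9*((-2*G)*G) = 9*(-2*G**2) = -18*G**2)
1/(h(0 - (57 - 14)) + 73370) = 1/(-18*(0 - (57 - 14))**2 + 73370) = 1/(-18*(0 - 1*43)**2 + 73370) = 1/(-18*(0 - 43)**2 + 73370) = 1/(-18*(-43)**2 + 73370) = 1/(-18*1849 + 73370) = 1/(-33282 + 73370) = 1/40088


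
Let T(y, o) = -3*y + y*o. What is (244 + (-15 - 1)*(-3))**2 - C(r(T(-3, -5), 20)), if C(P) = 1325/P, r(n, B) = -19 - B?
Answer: 3326621/39 ≈ 85298.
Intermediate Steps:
T(y, o) = -3*y + o*y
(244 + (-15 - 1)*(-3))**2 - C(r(T(-3, -5), 20)) = (244 + (-15 - 1)*(-3))**2 - 1325/(-19 - 1*20) = (244 - 16*(-3))**2 - 1325/(-19 - 20) = (244 + 48)**2 - 1325/(-39) = 292**2 - 1325*(-1)/39 = 85264 - 1*(-1325/39) = 85264 + 1325/39 = 3326621/39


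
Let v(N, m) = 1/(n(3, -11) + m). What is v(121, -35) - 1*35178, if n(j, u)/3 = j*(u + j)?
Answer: -3764047/107 ≈ -35178.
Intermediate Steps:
n(j, u) = 3*j*(j + u) (n(j, u) = 3*(j*(u + j)) = 3*(j*(j + u)) = 3*j*(j + u))
v(N, m) = 1/(-72 + m) (v(N, m) = 1/(3*3*(3 - 11) + m) = 1/(3*3*(-8) + m) = 1/(-72 + m))
v(121, -35) - 1*35178 = 1/(-72 - 35) - 1*35178 = 1/(-107) - 35178 = -1/107 - 35178 = -3764047/107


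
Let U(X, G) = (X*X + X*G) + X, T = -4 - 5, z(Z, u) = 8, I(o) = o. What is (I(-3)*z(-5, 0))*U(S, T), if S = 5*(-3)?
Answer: -8280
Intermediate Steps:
S = -15
T = -9
U(X, G) = X + X² + G*X (U(X, G) = (X² + G*X) + X = X + X² + G*X)
(I(-3)*z(-5, 0))*U(S, T) = (-3*8)*(-15*(1 - 9 - 15)) = -(-360)*(-23) = -24*345 = -8280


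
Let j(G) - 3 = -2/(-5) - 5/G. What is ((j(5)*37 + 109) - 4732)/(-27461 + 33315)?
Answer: -22671/29270 ≈ -0.77455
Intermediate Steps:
j(G) = 17/5 - 5/G (j(G) = 3 + (-2/(-5) - 5/G) = 3 + (-2*(-⅕) - 5/G) = 3 + (⅖ - 5/G) = 17/5 - 5/G)
((j(5)*37 + 109) - 4732)/(-27461 + 33315) = (((17/5 - 5/5)*37 + 109) - 4732)/(-27461 + 33315) = (((17/5 - 5*⅕)*37 + 109) - 4732)/5854 = (((17/5 - 1)*37 + 109) - 4732)*(1/5854) = (((12/5)*37 + 109) - 4732)*(1/5854) = ((444/5 + 109) - 4732)*(1/5854) = (989/5 - 4732)*(1/5854) = -22671/5*1/5854 = -22671/29270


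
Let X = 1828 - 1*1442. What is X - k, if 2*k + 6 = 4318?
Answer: -1770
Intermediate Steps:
k = 2156 (k = -3 + (½)*4318 = -3 + 2159 = 2156)
X = 386 (X = 1828 - 1442 = 386)
X - k = 386 - 1*2156 = 386 - 2156 = -1770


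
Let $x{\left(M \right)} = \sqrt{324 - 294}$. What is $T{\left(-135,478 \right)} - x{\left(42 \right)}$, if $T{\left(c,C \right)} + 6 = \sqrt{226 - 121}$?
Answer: $-6 + \sqrt{105} - \sqrt{30} \approx -1.2303$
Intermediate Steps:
$x{\left(M \right)} = \sqrt{30}$
$T{\left(c,C \right)} = -6 + \sqrt{105}$ ($T{\left(c,C \right)} = -6 + \sqrt{226 - 121} = -6 + \sqrt{105}$)
$T{\left(-135,478 \right)} - x{\left(42 \right)} = \left(-6 + \sqrt{105}\right) - \sqrt{30} = -6 + \sqrt{105} - \sqrt{30}$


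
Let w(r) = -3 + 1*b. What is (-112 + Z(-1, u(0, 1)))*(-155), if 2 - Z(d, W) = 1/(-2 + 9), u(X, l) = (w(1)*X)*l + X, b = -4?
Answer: 119505/7 ≈ 17072.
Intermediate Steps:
w(r) = -7 (w(r) = -3 + 1*(-4) = -3 - 4 = -7)
u(X, l) = X - 7*X*l (u(X, l) = (-7*X)*l + X = -7*X*l + X = X - 7*X*l)
Z(d, W) = 13/7 (Z(d, W) = 2 - 1/(-2 + 9) = 2 - 1/7 = 2 - 1*⅐ = 2 - ⅐ = 13/7)
(-112 + Z(-1, u(0, 1)))*(-155) = (-112 + 13/7)*(-155) = -771/7*(-155) = 119505/7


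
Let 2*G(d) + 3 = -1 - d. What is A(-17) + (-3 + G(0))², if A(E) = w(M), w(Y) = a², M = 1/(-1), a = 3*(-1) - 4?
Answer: 74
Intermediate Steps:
G(d) = -2 - d/2 (G(d) = -3/2 + (-1 - d)/2 = -3/2 + (-½ - d/2) = -2 - d/2)
a = -7 (a = -3 - 4 = -7)
M = -1
w(Y) = 49 (w(Y) = (-7)² = 49)
A(E) = 49
A(-17) + (-3 + G(0))² = 49 + (-3 + (-2 - ½*0))² = 49 + (-3 + (-2 + 0))² = 49 + (-3 - 2)² = 49 + (-5)² = 49 + 25 = 74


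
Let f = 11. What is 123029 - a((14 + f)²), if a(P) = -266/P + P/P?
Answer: 76892766/625 ≈ 1.2303e+5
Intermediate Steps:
a(P) = 1 - 266/P (a(P) = -266/P + 1 = 1 - 266/P)
123029 - a((14 + f)²) = 123029 - (-266 + (14 + 11)²)/((14 + 11)²) = 123029 - (-266 + 25²)/(25²) = 123029 - (-266 + 625)/625 = 123029 - 359/625 = 76892766/625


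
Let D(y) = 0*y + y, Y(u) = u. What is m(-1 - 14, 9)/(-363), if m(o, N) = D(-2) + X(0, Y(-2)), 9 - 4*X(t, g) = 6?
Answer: 5/1452 ≈ 0.0034435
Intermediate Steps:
X(t, g) = 3/4 (X(t, g) = 9/4 - 1/4*6 = 9/4 - 3/2 = 3/4)
D(y) = y (D(y) = 0 + y = y)
m(o, N) = -5/4 (m(o, N) = -2 + 3/4 = -5/4)
m(-1 - 14, 9)/(-363) = -5/4/(-363) = -5/4*(-1/363) = 5/1452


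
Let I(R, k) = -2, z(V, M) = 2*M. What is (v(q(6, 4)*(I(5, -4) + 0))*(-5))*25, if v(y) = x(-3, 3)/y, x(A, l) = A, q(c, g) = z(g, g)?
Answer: -375/16 ≈ -23.438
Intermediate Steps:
q(c, g) = 2*g
v(y) = -3/y
(v(q(6, 4)*(I(5, -4) + 0))*(-5))*25 = (-3*1/(8*(-2 + 0))*(-5))*25 = (-3/(8*(-2))*(-5))*25 = (-3/(-16)*(-5))*25 = (-3*(-1/16)*(-5))*25 = ((3/16)*(-5))*25 = -15/16*25 = -375/16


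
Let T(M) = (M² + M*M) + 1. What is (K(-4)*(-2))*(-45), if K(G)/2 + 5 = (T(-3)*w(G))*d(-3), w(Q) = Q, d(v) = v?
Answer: 40140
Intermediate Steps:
T(M) = 1 + 2*M² (T(M) = (M² + M²) + 1 = 2*M² + 1 = 1 + 2*M²)
K(G) = -10 - 114*G (K(G) = -10 + 2*(((1 + 2*(-3)²)*G)*(-3)) = -10 + 2*(((1 + 2*9)*G)*(-3)) = -10 + 2*(((1 + 18)*G)*(-3)) = -10 + 2*((19*G)*(-3)) = -10 + 2*(-57*G) = -10 - 114*G)
(K(-4)*(-2))*(-45) = ((-10 - 114*(-4))*(-2))*(-45) = ((-10 + 456)*(-2))*(-45) = (446*(-2))*(-45) = -892*(-45) = 40140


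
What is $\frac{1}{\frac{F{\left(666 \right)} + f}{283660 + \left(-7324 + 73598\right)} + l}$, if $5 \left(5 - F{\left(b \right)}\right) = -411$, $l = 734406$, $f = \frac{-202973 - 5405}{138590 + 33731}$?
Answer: $\frac{150752442035}{110713497982201243} \approx 1.3616 \cdot 10^{-6}$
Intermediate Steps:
$f = - \frac{208378}{172321} \approx -1.2092$
$F{\left(b \right)} = \frac{436}{5}$ ($F{\left(b \right)} = 5 - - \frac{411}{5} = 5 + \frac{411}{5} = \frac{436}{5}$)
$\frac{1}{\frac{F{\left(666 \right)} + f}{283660 + \left(-7324 + 73598\right)} + l} = \frac{1}{\frac{\frac{436}{5} - \frac{208378}{172321}}{283660 + \left(-7324 + 73598\right)} + 734406} = \frac{1}{\frac{74090066}{861605 \left(283660 + 66274\right)} + 734406} = \frac{1}{\frac{74090066}{861605 \cdot 349934} + 734406} = \frac{1}{\frac{74090066}{861605} \cdot \frac{1}{349934} + 734406} = \frac{1}{\frac{37045033}{150752442035} + 734406} = \frac{1}{\frac{110713497982201243}{150752442035}} = \frac{150752442035}{110713497982201243}$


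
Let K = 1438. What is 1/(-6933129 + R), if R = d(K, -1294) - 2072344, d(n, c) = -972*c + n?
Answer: -1/7746267 ≈ -1.2909e-7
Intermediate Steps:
d(n, c) = n - 972*c
R = -813138 (R = (1438 - 972*(-1294)) - 2072344 = (1438 + 1257768) - 2072344 = 1259206 - 2072344 = -813138)
1/(-6933129 + R) = 1/(-6933129 - 813138) = 1/(-7746267) = -1/7746267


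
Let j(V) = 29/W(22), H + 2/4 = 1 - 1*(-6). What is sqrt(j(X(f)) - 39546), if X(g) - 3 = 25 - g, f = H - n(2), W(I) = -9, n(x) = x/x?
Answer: I*sqrt(355943)/3 ≈ 198.87*I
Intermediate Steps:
n(x) = 1
H = 13/2 (H = -1/2 + (1 - 1*(-6)) = -1/2 + (1 + 6) = -1/2 + 7 = 13/2 ≈ 6.5000)
f = 11/2 (f = 13/2 - 1*1 = 13/2 - 1 = 11/2 ≈ 5.5000)
X(g) = 28 - g (X(g) = 3 + (25 - g) = 28 - g)
j(V) = -29/9 (j(V) = 29/(-9) = 29*(-1/9) = -29/9)
sqrt(j(X(f)) - 39546) = sqrt(-29/9 - 39546) = sqrt(-355943/9) = I*sqrt(355943)/3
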